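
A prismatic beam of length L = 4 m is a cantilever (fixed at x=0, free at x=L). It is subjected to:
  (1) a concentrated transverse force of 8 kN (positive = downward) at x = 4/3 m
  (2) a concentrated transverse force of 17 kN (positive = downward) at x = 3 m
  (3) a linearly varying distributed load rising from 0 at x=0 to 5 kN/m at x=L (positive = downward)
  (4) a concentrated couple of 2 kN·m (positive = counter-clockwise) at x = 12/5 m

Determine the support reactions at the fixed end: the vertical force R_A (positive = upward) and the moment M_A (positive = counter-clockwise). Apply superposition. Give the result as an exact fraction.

R_A = 35 kN, M_A = 259/3 kN·m

Load 1 — point force P=8 kN at a=4/3 m (b=L-a=8/3):
  R_A = P = 8 kN
  M_A = Pa = 8·(4/3) = 32/3 kN·m
Load 2 — point force P=17 kN at a=3 m (b=L-a=1):
  R_A = P = 17 kN
  M_A = Pa = 17·3 = 51 kN·m
Load 3 — triangular load w₀=5 kN/m (0→w₀ over full span):
  R_A = w₀L/2 = 5·4/2 = 10 kN
  M_A = w₀L²/3 = 5·4²/3 = 80/3 kN·m
Load 4 — applied couple M₀=2 kN·m at a=12/5 m (b=L-a=8/5):
  R_A = 0 kN
  M_A = -M₀ = -2 kN·m
Superposition: R_A = 35 kN, M_A = 259/3 kN·m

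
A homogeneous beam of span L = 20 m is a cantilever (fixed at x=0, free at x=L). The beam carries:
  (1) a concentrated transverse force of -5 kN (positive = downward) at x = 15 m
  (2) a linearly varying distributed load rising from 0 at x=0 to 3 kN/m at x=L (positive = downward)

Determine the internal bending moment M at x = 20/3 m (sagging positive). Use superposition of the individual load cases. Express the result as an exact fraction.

M(20/3) = -4475/27 kN·m

Load 1 — point force P=-5 kN at a=15 m (b=L-a=5):
  M_1 = -P(a-x)  [x≤a] = -(-5)·(15-(20/3)) = 125/3 kN·m
Load 2 — triangular load w₀=3 kN/m (0→w₀ over full span):
  M_2 = w₀Lx/2 - w₀L²/3 - w₀x³/(6L) = 3·20·(20/3)/2 - 3·20²/3 - 3·(20/3)³/(6·20) = -5600/27 kN·m
Superposition: M = Σ M_i = -4475/27 kN·m ≈ -165.740741 kN·m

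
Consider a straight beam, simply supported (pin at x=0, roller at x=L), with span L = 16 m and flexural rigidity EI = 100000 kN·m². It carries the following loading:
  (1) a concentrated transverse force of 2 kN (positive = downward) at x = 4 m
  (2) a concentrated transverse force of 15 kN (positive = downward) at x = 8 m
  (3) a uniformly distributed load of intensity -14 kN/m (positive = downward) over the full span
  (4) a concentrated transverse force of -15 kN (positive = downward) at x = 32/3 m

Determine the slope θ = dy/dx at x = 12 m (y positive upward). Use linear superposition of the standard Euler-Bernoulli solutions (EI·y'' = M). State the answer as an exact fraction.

Load 1 — point force P=2 kN at a=4 m (b=L-a=12):
  θ_1 = -Pa(2L²-6Lx+3x²+a²)/(6LEI)  [x>a] = -2·4·(2·16²-6·16·12+3·12²+4²)/(6·16·100000) = 1/6250 rad
Load 2 — point force P=15 kN at a=8 m (b=L-a=8):
  θ_2 = -Pa(2L²-6Lx+3x²+a²)/(6LEI)  [x>a] = -15·8·(2·16²-6·16·12+3·12²+8²)/(6·16·100000) = 9/5000 rad
Load 3 — uniform load w=-14 kN/m over full span:
  θ_3 = -w(L³-6Lx²+4x³)/(24EI) = -(-14)·(16³-6·16·12²+4·12³)/(24·100000) = -154/9375 rad
Load 4 — point force P=-15 kN at a=32/3 m (b=L-a=16/3):
  θ_4 = -Pa(2L²-6Lx+3x²+a²)/(6LEI)  [x>a] = -(-15)·(32/3)·(2·16²-6·16·12+3·12²+(32/3)²)/(6·16·100000) = -53/33750 rad
Superposition: θ = Σ θ_i = -433/27000 rad ≈ -0.016037 rad

θ(12) = -433/27000 rad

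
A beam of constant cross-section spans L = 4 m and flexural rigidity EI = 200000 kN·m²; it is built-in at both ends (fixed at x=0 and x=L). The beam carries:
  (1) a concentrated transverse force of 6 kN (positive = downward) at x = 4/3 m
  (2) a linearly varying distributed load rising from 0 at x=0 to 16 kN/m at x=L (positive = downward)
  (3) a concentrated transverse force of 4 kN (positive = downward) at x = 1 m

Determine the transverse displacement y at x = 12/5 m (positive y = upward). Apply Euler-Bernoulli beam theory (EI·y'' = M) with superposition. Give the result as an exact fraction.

Load 1 — point force P=6 kN at a=4/3 m (b=L-a=8/3):
  y_1 = -Pa²(L-x)²(3bL-(3b+a)(L-x))/(6L³EI)  [x>a] = -6·(4/3)²·(4-(12/5))²·(3·(8/3)·4-(3·(8/3)+(4/3))·(4-(12/5)))/(6·4³·200000) = -64/10546875 m
Load 2 — triangular load w₀=16 kN/m (0→w₀ over full span):
  y_2 = -w₀x²(L-x)²(x+2L)/(120LEI) = -16·(12/5)²·(4-(12/5))²·((12/5)+2·4)/(120·4·200000) = -1248/48828125 m
Load 3 — point force P=4 kN at a=1 m (b=L-a=3):
  y_3 = -Pa²(L-x)²(3bL-(3b+a)(L-x))/(6L³EI)  [x>a] = -4·1²·(4-(12/5))²·(3·3·4-(3·3+1)·(4-(12/5)))/(6·4³·200000) = -1/375000 m
Superposition: y = Σ y_i = -361693/10546875000 m ≈ -0.000034 m

y(12/5) = -361693/10546875000 m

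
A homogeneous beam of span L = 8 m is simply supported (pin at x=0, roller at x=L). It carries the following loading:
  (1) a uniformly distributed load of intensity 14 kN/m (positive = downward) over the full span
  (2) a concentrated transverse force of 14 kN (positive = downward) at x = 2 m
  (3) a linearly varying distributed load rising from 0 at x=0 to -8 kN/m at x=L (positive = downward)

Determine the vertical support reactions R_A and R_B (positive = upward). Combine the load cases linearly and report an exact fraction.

Load 1 — uniform load w=14 kN/m over full span:
  R_A = wL/2 = 14·8/2 = 56 kN
  R_B = wL/2 = 14·8/2 = 56 kN
Load 2 — point force P=14 kN at a=2 m (b=L-a=6):
  R_A = Pb/L = 14·6/8 = 21/2 kN
  R_B = Pa/L = 14·2/8 = 7/2 kN
Load 3 — triangular load w₀=-8 kN/m (0→w₀ over full span):
  R_A = w₀L/6 = (-8)·8/6 = -32/3 kN
  R_B = w₀L/3 = (-8)·8/3 = -64/3 kN
Superposition: R_A = 335/6 kN, R_B = 229/6 kN

R_A = 335/6 kN, R_B = 229/6 kN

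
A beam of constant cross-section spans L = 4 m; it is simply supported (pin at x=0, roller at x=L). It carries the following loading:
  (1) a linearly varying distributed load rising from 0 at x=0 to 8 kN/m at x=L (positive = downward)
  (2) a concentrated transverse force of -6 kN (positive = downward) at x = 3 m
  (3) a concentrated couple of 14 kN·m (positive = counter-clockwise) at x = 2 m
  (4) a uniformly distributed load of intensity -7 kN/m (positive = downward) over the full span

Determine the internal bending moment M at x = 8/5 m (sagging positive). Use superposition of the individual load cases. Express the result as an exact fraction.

M(8/5) = -384/125 kN·m

Load 1 — triangular load w₀=8 kN/m (0→w₀ over full span):
  M_1 = w₀Lx/6 - w₀x³/(6L) = 8·4·(8/5)/6 - 8·(8/5)³/(6·4) = 896/125 kN·m
Load 2 — point force P=-6 kN at a=3 m (b=L-a=1):
  M_2 = Pbx/L  [x≤a] = (-6)·1·(8/5)/4 = -12/5 kN·m
Load 3 — applied couple M₀=14 kN·m at a=2 m (b=L-a=2):
  M_3 = M₀x/L  [x≤a] = 14·(8/5)/4 = 28/5 kN·m
Load 4 — uniform load w=-7 kN/m over full span:
  M_4 = wx(L-x)/2 = (-7)·(8/5)·(4-(8/5))/2 = -336/25 kN·m
Superposition: M = Σ M_i = -384/125 kN·m ≈ -3.072000 kN·m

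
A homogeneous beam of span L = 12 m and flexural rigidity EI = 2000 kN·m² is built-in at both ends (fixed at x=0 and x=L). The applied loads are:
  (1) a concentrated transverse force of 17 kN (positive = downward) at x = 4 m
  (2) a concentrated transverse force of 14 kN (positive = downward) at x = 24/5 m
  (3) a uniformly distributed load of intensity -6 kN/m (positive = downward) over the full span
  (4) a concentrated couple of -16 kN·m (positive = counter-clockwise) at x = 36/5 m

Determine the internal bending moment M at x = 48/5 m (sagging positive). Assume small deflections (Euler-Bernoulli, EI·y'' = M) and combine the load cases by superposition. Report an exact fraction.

M(48/5) = -6124/1875 kN·m

Load 1 — point force P=17 kN at a=4 m (b=L-a=8):
  M_1 = Pa²(a+3b)(L-x)/L³ - Pa²b/L²  [x>a] = 17·4²·(4+3·8)·(12-(48/5))/12³ - 17·4²·8/12² = -68/15 kN·m
Load 2 — point force P=14 kN at a=24/5 m (b=L-a=36/5):
  M_2 = Pa²(a+3b)(L-x)/L³ - Pa²b/L²  [x>a] = 14·(24/5)²·((24/5)+3·(36/5))·(12-(48/5))/12³ - 14·(24/5)²·(36/5)/12² = -2688/625 kN·m
Load 3 — uniform load w=-6 kN/m over full span:
  M_3 = wLx/2 - wL²/12 - wx²/2 = (-6)·12·(48/5)/2 - (-6)·12²/12 - (-6)·(48/5)²/2 = 72/25 kN·m
Load 4 — applied couple M₀=-16 kN·m at a=36/5 m (b=L-a=24/5):
  M_4 = R_Ax - M_A - M₀  [x>a] with R_A=-48/25, M_A=-128/25 = (-48/25)·(48/5) - (-128/25) - (-16) = 336/125 kN·m
Superposition: M = Σ M_i = -6124/1875 kN·m ≈ -3.266133 kN·m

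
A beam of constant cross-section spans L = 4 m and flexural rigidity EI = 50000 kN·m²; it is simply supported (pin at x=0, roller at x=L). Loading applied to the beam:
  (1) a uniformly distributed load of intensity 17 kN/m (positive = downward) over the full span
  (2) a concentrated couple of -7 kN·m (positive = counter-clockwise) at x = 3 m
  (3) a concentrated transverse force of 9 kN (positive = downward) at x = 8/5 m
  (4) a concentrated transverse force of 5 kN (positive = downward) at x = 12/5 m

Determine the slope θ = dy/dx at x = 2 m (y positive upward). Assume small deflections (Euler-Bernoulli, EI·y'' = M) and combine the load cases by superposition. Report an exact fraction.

Load 1 — uniform load w=17 kN/m over full span:
  θ_1 = -w(L³-6Lx²+4x³)/(24EI) = -17·(4³-6·4·2²+4·2³)/(24·50000) = 0 rad
Load 2 — applied couple M₀=-7 kN·m at a=3 m (b=L-a=1):
  θ_2 = (M₀x²/(2L)+C₁)/EI  [x≤a] with C₁=M₀(3b²-L²)/(6L)=91/24 = ((-7)·2²/(2·4)+(91/24))/50000 = 7/1200000 rad
Load 3 — point force P=9 kN at a=8/5 m (b=L-a=12/5):
  θ_3 = -Pa(2L²-6Lx+3x²+a²)/(6LEI)  [x>a] = -9·(8/5)·(2·4²-6·4·2+3·2²+(8/5)²)/(6·4·50000) = 27/1562500 rad
Load 4 — point force P=5 kN at a=12/5 m (b=L-a=8/5):
  θ_4 = -Pb(L²-b²-3x²)/(6LEI)  [x≤a] = -5·(8/5)·(4²-(8/5)²-3·2²)/(6·4·50000) = -3/312500 rad
Superposition: θ = Σ θ_i = 2027/150000000 rad ≈ 0.000014 rad

θ(2) = 2027/150000000 rad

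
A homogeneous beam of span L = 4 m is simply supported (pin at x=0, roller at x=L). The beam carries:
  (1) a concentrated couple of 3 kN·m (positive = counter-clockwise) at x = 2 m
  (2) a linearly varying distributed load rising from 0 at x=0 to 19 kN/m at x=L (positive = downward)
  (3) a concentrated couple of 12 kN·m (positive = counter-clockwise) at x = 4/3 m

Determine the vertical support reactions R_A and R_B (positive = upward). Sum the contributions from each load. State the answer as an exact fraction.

R_A = 197/12 kN, R_B = 259/12 kN

Load 1 — applied couple M₀=3 kN·m at a=2 m (b=L-a=2):
  R_A = M₀/L = 3/4 kN
  R_B = -M₀/L = -3/4 kN
Load 2 — triangular load w₀=19 kN/m (0→w₀ over full span):
  R_A = w₀L/6 = 19·4/6 = 38/3 kN
  R_B = w₀L/3 = 19·4/3 = 76/3 kN
Load 3 — applied couple M₀=12 kN·m at a=4/3 m (b=L-a=8/3):
  R_A = M₀/L = 12/4 = 3 kN
  R_B = -M₀/L = -12/4 = -3 kN
Superposition: R_A = 197/12 kN, R_B = 259/12 kN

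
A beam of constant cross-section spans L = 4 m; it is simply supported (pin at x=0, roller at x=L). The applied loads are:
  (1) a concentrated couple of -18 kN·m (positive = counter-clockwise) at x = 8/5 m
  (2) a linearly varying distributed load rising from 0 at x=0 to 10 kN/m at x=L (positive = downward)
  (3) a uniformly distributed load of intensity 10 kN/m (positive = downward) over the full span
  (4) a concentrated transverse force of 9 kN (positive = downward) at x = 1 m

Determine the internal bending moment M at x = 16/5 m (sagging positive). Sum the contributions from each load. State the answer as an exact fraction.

M(16/5) = 647/25 kN·m

Load 1 — applied couple M₀=-18 kN·m at a=8/5 m (b=L-a=12/5):
  M_1 = M₀x/L - M₀  [x>a] = (-18)·(16/5)/4 - (-18) = 18/5 kN·m
Load 2 — triangular load w₀=10 kN/m (0→w₀ over full span):
  M_2 = w₀Lx/6 - w₀x³/(6L) = 10·4·(16/5)/6 - 10·(16/5)³/(6·4) = 192/25 kN·m
Load 3 — uniform load w=10 kN/m over full span:
  M_3 = wx(L-x)/2 = 10·(16/5)·(4-(16/5))/2 = 64/5 kN·m
Load 4 — point force P=9 kN at a=1 m (b=L-a=3):
  M_4 = Pa(L-x)/L  [x>a] = 9·1·(4-(16/5))/4 = 9/5 kN·m
Superposition: M = Σ M_i = 647/25 kN·m ≈ 25.880000 kN·m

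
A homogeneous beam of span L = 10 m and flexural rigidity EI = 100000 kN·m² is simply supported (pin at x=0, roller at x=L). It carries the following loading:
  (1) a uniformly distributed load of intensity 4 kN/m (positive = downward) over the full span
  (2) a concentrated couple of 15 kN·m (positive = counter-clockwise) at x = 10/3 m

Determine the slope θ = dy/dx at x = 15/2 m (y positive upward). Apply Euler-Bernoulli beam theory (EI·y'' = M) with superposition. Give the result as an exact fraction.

θ(15/2) = 197/192000 rad

Load 1 — uniform load w=4 kN/m over full span:
  θ_1 = -w(L³-6Lx²+4x³)/(24EI) = -4·(10³-6·10·(15/2)²+4·(15/2)³)/(24·100000) = 11/9600 rad
Load 2 — applied couple M₀=15 kN·m at a=10/3 m (b=L-a=20/3):
  θ_2 = (M₀x²/(2L)-M₀(x-a)+C₁)/EI  [x>a] with C₁=M₀(3b²-L²)/(6L)=25/3 = (15·(15/2)²/(2·10)-15·((15/2)-(10/3))+(25/3))/100000 = -23/192000 rad
Superposition: θ = Σ θ_i = 197/192000 rad ≈ 0.001026 rad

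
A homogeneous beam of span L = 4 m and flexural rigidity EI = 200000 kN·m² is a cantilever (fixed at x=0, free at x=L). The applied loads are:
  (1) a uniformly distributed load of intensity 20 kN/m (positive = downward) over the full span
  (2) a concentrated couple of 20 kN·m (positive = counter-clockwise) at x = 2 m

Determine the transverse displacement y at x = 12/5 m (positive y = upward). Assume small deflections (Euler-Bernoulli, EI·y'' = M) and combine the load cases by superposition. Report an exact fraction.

y(12/5) = -3877/3125000 m

Load 1 — uniform load w=20 kN/m over full span:
  y_1 = -wx²(x²-4Lx+6L²)/(24EI) = -20·(12/5)²·((12/5)²-4·4·(12/5)+6·4²)/(24·200000) = -594/390625 m
Load 2 — applied couple M₀=20 kN·m at a=2 m (b=L-a=2):
  y_2 = M₀a(2x-a)/(2EI)  [x>a] = 20·2·(2·(12/5)-2)/(2·200000) = 7/25000 m
Superposition: y = Σ y_i = -3877/3125000 m ≈ -0.001241 m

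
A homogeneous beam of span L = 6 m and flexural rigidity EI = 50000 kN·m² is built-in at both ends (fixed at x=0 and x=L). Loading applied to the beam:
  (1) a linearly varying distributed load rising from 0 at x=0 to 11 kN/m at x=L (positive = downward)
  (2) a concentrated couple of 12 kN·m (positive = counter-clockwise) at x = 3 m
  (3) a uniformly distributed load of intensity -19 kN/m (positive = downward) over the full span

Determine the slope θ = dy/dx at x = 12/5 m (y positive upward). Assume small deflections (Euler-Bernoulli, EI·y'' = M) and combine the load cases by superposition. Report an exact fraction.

θ(12/5) = 1899/7812500 rad

Load 1 — triangular load w₀=11 kN/m (0→w₀ over full span):
  θ_1 = -w₀(2x(L-x)(L-2x)(x+2L)+x²(L-x)²)/(120LEI) = -11·(2·(12/5)·(6-(12/5))·(6-2·(12/5))·((12/5)+2·6)+(12/5)²·(6-(12/5))²)/(120·6·50000) = -891/7812500 rad
Load 2 — applied couple M₀=12 kN·m at a=3 m (b=L-a=3):
  θ_2 = (R_Ax²/2 - M_Ax)/EI  [x≤a] with R_A=3, M_A=3 = (3·(12/5)²/2 - 3·(12/5))/50000 = 9/312500 rad
Load 3 — uniform load w=-19 kN/m over full span:
  θ_3 = -wx(L-x)(L-2x)/(12EI) = -(-19)·(12/5)·(6-(12/5))·(6-2·(12/5))/(12·50000) = 513/1562500 rad
Superposition: θ = Σ θ_i = 1899/7812500 rad ≈ 0.000243 rad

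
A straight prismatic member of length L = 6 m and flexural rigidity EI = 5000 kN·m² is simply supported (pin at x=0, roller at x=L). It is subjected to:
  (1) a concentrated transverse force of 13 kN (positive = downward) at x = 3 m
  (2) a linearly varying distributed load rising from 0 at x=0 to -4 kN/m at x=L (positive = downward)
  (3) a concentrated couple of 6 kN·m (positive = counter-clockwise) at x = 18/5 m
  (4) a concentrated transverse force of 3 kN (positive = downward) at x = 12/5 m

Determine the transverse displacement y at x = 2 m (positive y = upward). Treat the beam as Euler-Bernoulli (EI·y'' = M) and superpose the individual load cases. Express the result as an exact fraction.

Load 1 — point force P=13 kN at a=3 m (b=L-a=3):
  y_1 = -Pbx(L²-b²-x²)/(6LEI)  [x≤a] = -13·3·2·(6²-3²-2²)/(6·6·5000) = -299/30000 m
Load 2 — triangular load w₀=-4 kN/m (0→w₀ over full span):
  y_2 = -w₀x(7L⁴-10L²x²+3x⁴)/(360LEI) = -(-4)·2·(7·6⁴-10·6²·2²+3·2⁴)/(360·6·5000) = 32/5625 m
Load 3 — applied couple M₀=6 kN·m at a=18/5 m (b=L-a=12/5):
  y_3 = (M₀x³/(6L)+C₁x)/EI  [x≤a] with C₁=M₀(3b²-L²)/(6L)=-78/25 = (6·2³/(6·6)+(-78/25)·2)/5000 = -46/46875 m
Load 4 — point force P=3 kN at a=12/5 m (b=L-a=18/5):
  y_4 = -Pbx(L²-b²-x²)/(6LEI)  [x≤a] = -3·(18/5)·2·(6²-(18/5)²-2²)/(6·6·5000) = -357/156250 m
Superposition: y = Σ y_i = -84869/11250000 m ≈ -0.007544 m

y(2) = -84869/11250000 m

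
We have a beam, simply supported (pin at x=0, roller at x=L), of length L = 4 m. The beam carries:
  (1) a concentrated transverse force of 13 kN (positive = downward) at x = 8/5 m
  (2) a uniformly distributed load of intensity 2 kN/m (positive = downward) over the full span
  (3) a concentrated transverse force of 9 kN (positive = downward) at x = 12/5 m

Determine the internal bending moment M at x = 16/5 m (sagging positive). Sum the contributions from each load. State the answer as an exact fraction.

M(16/5) = 276/25 kN·m

Load 1 — point force P=13 kN at a=8/5 m (b=L-a=12/5):
  M_1 = Pa(L-x)/L  [x>a] = 13·(8/5)·(4-(16/5))/4 = 104/25 kN·m
Load 2 — uniform load w=2 kN/m over full span:
  M_2 = wx(L-x)/2 = 2·(16/5)·(4-(16/5))/2 = 64/25 kN·m
Load 3 — point force P=9 kN at a=12/5 m (b=L-a=8/5):
  M_3 = Pa(L-x)/L  [x>a] = 9·(12/5)·(4-(16/5))/4 = 108/25 kN·m
Superposition: M = Σ M_i = 276/25 kN·m ≈ 11.040000 kN·m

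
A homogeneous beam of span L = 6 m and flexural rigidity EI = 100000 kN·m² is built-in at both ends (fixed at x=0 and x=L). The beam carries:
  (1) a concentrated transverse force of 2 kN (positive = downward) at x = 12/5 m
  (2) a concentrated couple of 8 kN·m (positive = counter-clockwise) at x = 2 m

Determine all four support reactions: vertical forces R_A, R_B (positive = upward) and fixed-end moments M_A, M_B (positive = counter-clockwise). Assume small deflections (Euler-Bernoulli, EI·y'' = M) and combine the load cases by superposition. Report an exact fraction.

Load 1 — point force P=2 kN at a=12/5 m (b=L-a=18/5):
  R_A = Pb²(3a+b)/L³ = 2·(18/5)²·(3·(12/5)+(18/5))/6³ = 162/125 kN
  M_A = Pab²/L² = 2·(12/5)·(18/5)²/6² = 216/125 kN·m
  R_B = Pa²(a+3b)/L³ = 2·(12/5)²·((12/5)+3·(18/5))/6³ = 88/125 kN
  M_B = -Pa²b/L² = -2·(12/5)²·(18/5)/6² = -144/125 kN·m
Load 2 — applied couple M₀=8 kN·m at a=2 m (b=L-a=4):
  R_A = 6M₀ab/L³ = 6·8·2·4/6³ = 16/9 kN
  M_A = M₀b(2a-b)/L² = 8·4·(2·2-4)/6² = 0 kN·m
  R_B = -6M₀ab/L³ = -6·8·2·4/6³ = -16/9 kN
  M_B = M₀a(2b-a)/L² = 8·2·(2·4-2)/6² = 8/3 kN·m
Superposition: R_A = 3458/1125 kN, M_A = 216/125 kN·m, R_B = -1208/1125 kN, M_B = 568/375 kN·m

R_A = 3458/1125 kN, M_A = 216/125 kN·m, R_B = -1208/1125 kN, M_B = 568/375 kN·m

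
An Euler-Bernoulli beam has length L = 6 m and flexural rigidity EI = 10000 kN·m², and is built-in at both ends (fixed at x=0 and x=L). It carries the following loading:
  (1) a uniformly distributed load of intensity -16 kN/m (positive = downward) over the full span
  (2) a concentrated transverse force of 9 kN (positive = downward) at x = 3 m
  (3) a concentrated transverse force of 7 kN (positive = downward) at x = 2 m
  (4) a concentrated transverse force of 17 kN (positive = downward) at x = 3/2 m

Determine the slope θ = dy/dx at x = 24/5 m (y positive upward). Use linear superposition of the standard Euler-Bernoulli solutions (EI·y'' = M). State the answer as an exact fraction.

θ(24/5) = -49609/30000000 rad

Load 1 — uniform load w=-16 kN/m over full span:
  θ_1 = -wx(L-x)(L-2x)/(12EI) = -(-16)·(24/5)·(6-(24/5))·(6-2·(24/5))/(12·10000) = -216/78125 rad
Load 2 — point force P=9 kN at a=3 m (b=L-a=3):
  θ_2 = Pa²(L-x)(2bL-(3b+a)(L-x))/(2L³EI)  [x>a] = 9·3²·(6-(24/5))·(2·3·6-(3·3+3)·(6-(24/5)))/(2·6³·10000) = 243/500000 rad
Load 3 — point force P=7 kN at a=2 m (b=L-a=4):
  θ_3 = Pa²(L-x)(2bL-(3b+a)(L-x))/(2L³EI)  [x>a] = 7·2²·(6-(24/5))·(2·4·6-(3·4+2)·(6-(24/5)))/(2·6³·10000) = 91/375000 rad
Load 4 — point force P=17 kN at a=3/2 m (b=L-a=9/2):
  θ_4 = Pa²(L-x)(2bL-(3b+a)(L-x))/(2L³EI)  [x>a] = 17·(3/2)²·(6-(24/5))·(2·(9/2)·6-(3·(9/2)+(3/2))·(6-(24/5)))/(2·6³·10000) = 153/400000 rad
Superposition: θ = Σ θ_i = -49609/30000000 rad ≈ -0.001654 rad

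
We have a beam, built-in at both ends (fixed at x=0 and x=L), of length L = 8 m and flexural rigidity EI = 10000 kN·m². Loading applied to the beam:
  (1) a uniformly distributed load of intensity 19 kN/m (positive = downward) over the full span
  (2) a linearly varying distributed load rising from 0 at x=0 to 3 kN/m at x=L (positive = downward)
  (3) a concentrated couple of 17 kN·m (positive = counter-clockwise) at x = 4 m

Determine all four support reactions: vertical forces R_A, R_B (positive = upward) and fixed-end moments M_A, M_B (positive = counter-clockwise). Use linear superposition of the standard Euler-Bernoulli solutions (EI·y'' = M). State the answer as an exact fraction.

Load 1 — uniform load w=19 kN/m over full span:
  R_A = wL/2 = 19·8/2 = 76 kN
  M_A = wL²/12 = 19·8²/12 = 304/3 kN·m
  R_B = wL/2 = 19·8/2 = 76 kN
  M_B = -wL²/12 = -19·8²/12 = -304/3 kN·m
Load 2 — triangular load w₀=3 kN/m (0→w₀ over full span):
  R_A = 3w₀L/20 = 3·3·8/20 = 18/5 kN
  M_A = w₀L²/30 = 3·8²/30 = 32/5 kN·m
  R_B = 7w₀L/20 = 7·3·8/20 = 42/5 kN
  M_B = -w₀L²/20 = -3·8²/20 = -48/5 kN·m
Load 3 — applied couple M₀=17 kN·m at a=4 m (b=L-a=4):
  R_A = 6M₀ab/L³ = 6·17·4·4/8³ = 51/16 kN
  M_A = M₀b(2a-b)/L² = 17·4·(2·4-4)/8² = 17/4 kN·m
  R_B = -6M₀ab/L³ = -6·17·4·4/8³ = -51/16 kN
  M_B = M₀a(2b-a)/L² = 17·4·(2·4-4)/8² = 17/4 kN·m
Superposition: R_A = 6623/80 kN, M_A = 6719/60 kN·m, R_B = 6497/80 kN, M_B = -6401/60 kN·m

R_A = 6623/80 kN, M_A = 6719/60 kN·m, R_B = 6497/80 kN, M_B = -6401/60 kN·m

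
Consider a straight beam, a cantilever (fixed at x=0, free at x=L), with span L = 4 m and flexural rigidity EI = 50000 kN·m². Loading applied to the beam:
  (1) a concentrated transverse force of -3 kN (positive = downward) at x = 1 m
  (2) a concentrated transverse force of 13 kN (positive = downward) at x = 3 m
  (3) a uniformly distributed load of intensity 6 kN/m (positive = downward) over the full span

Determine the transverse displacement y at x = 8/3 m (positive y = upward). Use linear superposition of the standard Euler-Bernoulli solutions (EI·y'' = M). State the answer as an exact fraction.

y(8/3) = -10883/2700000 m

Load 1 — point force P=-3 kN at a=1 m (b=L-a=3):
  y_1 = -Pa²(3x-a)/(6EI)  [x>a] = -(-3)·1²·(3·(8/3)-1)/(6·50000) = 7/100000 m
Load 2 — point force P=13 kN at a=3 m (b=L-a=1):
  y_2 = -Px²(3a-x)/(6EI)  [x≤a] = -13·(8/3)²·(3·3-(8/3))/(6·50000) = -494/253125 m
Load 3 — uniform load w=6 kN/m over full span:
  y_3 = -wx²(x²-4Lx+6L²)/(24EI) = -6·(8/3)²·((8/3)²-4·4·(8/3)+6·4²)/(24·50000) = -544/253125 m
Superposition: y = Σ y_i = -10883/2700000 m ≈ -0.004031 m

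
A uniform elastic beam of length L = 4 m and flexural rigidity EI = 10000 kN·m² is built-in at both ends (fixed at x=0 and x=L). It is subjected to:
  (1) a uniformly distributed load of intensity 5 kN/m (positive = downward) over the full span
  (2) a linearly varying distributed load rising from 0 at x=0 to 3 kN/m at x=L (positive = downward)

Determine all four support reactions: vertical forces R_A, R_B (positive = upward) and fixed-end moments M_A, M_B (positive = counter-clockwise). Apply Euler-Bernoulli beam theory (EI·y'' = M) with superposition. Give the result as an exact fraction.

Load 1 — uniform load w=5 kN/m over full span:
  R_A = wL/2 = 5·4/2 = 10 kN
  M_A = wL²/12 = 5·4²/12 = 20/3 kN·m
  R_B = wL/2 = 5·4/2 = 10 kN
  M_B = -wL²/12 = -5·4²/12 = -20/3 kN·m
Load 2 — triangular load w₀=3 kN/m (0→w₀ over full span):
  R_A = 3w₀L/20 = 3·3·4/20 = 9/5 kN
  M_A = w₀L²/30 = 3·4²/30 = 8/5 kN·m
  R_B = 7w₀L/20 = 7·3·4/20 = 21/5 kN
  M_B = -w₀L²/20 = -3·4²/20 = -12/5 kN·m
Superposition: R_A = 59/5 kN, M_A = 124/15 kN·m, R_B = 71/5 kN, M_B = -136/15 kN·m

R_A = 59/5 kN, M_A = 124/15 kN·m, R_B = 71/5 kN, M_B = -136/15 kN·m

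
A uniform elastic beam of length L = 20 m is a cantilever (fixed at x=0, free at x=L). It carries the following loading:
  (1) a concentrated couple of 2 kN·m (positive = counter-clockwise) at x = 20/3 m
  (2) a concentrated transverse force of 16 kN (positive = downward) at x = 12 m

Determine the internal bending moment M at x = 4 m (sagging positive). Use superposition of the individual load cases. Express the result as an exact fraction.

M(4) = -126 kN·m

Load 1 — applied couple M₀=2 kN·m at a=20/3 m (b=L-a=40/3):
  M_1 = M₀  [x≤a] = 2 = 2 kN·m
Load 2 — point force P=16 kN at a=12 m (b=L-a=8):
  M_2 = -P(a-x)  [x≤a] = -16·(12-4) = -128 kN·m
Superposition: M = Σ M_i = -126 kN·m ≈ -126.000000 kN·m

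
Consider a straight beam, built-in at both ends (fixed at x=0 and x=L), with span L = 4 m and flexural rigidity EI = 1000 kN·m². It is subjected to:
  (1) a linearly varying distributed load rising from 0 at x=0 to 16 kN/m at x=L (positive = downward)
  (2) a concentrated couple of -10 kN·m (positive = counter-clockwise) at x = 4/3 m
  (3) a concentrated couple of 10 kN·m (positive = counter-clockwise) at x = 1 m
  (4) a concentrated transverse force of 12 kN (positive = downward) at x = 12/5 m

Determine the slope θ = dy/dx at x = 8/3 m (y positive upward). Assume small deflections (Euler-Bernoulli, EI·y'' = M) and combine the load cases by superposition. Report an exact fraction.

Load 1 — triangular load w₀=16 kN/m (0→w₀ over full span):
  θ_1 = -w₀(2x(L-x)(L-2x)(x+2L)+x²(L-x)²)/(120LEI) = -16·(2·(8/3)·(4-(8/3))·(4-2·(8/3))·((8/3)+2·4)+(8/3)²·(4-(8/3))²)/(120·4·1000) = 448/151875 rad
Load 2 — applied couple M₀=-10 kN·m at a=4/3 m (b=L-a=8/3):
  θ_2 = (R_Ax²/2 - M_Ax - M₀(x-a))/EI  [x>a] with R_A=-10/3, M_A=0 = ((-10/3)·(8/3)²/2 - 0·(8/3) - (-10)·((8/3)-(4/3)))/1000 = 1/675 rad
Load 3 — applied couple M₀=10 kN·m at a=1 m (b=L-a=3):
  θ_3 = (R_Ax²/2 - M_Ax - M₀(x-a))/EI  [x>a] with R_A=45/16, M_A=-15/8 = ((45/16)·(8/3)²/2 - (-15/8)·(8/3) - 10·((8/3)-1))/1000 = -1/600 rad
Load 4 — point force P=12 kN at a=12/5 m (b=L-a=8/5):
  θ_4 = Pa²(L-x)(2bL-(3b+a)(L-x))/(2L³EI)  [x>a] = 12·(12/5)²·(4-(8/3))·(2·(8/5)·4-(3·(8/5)+(12/5))·(4-(8/3)))/(2·4³·1000) = 36/15625 rad
Superposition: θ = Σ θ_i = 153959/30375000 rad ≈ 0.005069 rad

θ(8/3) = 153959/30375000 rad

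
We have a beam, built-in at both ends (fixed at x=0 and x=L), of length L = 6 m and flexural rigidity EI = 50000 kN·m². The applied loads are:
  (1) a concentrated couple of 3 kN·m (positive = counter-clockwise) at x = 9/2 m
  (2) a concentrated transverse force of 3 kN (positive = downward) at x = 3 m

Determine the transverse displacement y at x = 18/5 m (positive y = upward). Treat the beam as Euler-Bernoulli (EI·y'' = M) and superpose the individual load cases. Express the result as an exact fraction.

Load 1 — applied couple M₀=3 kN·m at a=9/2 m (b=L-a=3/2):
  y_1 = (R_Ax³/6 - M_Ax²/2)/EI  [x≤a] with R_A=9/16, M_A=15/16 = ((9/16)·(18/5)³/6 - (15/16)·(18/5)²/2)/50000 = -1701/50000000 m
Load 2 — point force P=3 kN at a=3 m (b=L-a=3):
  y_2 = -Pa²(L-x)²(3bL-(3b+a)(L-x))/(6L³EI)  [x>a] = -3·3²·(6-(18/5))²·(3·3·6-(3·3+3)·(6-(18/5)))/(6·6³·50000) = -189/3125000 m
Superposition: y = Σ y_i = -189/2000000 m ≈ -0.000095 m

y(18/5) = -189/2000000 m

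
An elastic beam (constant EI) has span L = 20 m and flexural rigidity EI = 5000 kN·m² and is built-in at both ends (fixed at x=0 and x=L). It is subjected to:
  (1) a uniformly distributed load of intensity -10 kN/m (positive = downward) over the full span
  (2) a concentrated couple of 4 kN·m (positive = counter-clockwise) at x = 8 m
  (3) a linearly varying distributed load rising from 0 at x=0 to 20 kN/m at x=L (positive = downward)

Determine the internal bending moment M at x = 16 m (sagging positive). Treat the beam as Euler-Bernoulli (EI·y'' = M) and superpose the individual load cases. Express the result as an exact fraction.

M(16) = 3016/125 kN·m

Load 1 — uniform load w=-10 kN/m over full span:
  M_1 = wLx/2 - wL²/12 - wx²/2 = (-10)·20·16/2 - (-10)·20²/12 - (-10)·16²/2 = 40/3 kN·m
Load 2 — applied couple M₀=4 kN·m at a=8 m (b=L-a=12):
  M_2 = R_Ax - M_A - M₀  [x>a] with R_A=36/125, M_A=12/25 = (36/125)·16 - (12/25) - 4 = 16/125 kN·m
Load 3 — triangular load w₀=20 kN/m (0→w₀ over full span):
  M_3 = 3w₀Lx/20 - w₀L²/30 - w₀x³/(6L) = 3·20·20·16/20 - 20·20²/30 - 20·16³/(6·20) = 32/3 kN·m
Superposition: M = Σ M_i = 3016/125 kN·m ≈ 24.128000 kN·m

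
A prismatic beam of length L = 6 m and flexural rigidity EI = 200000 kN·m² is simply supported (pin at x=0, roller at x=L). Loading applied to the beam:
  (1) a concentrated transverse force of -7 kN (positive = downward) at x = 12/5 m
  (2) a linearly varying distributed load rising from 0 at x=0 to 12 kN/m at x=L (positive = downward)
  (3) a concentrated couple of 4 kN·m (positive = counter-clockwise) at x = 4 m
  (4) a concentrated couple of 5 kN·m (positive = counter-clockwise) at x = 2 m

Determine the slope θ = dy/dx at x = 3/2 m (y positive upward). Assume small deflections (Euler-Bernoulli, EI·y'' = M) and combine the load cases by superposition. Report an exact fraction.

Load 1 — point force P=-7 kN at a=12/5 m (b=L-a=18/5):
  θ_1 = -Pb(L²-b²-3x²)/(6LEI)  [x≤a] = -(-7)·(18/5)·(6²-(18/5)²-3·(3/2)²)/(6·6·200000) = 11403/200000000 rad
Load 2 — triangular load w₀=12 kN/m (0→w₀ over full span):
  θ_2 = -w₀(7L⁴-30L²x²+15x⁴)/(360LEI) = -12·(7·6⁴-30·6²·(3/2)²+15·(3/2)⁴)/(360·6·200000) = -11943/64000000 rad
Load 3 — applied couple M₀=4 kN·m at a=4 m (b=L-a=2):
  θ_3 = (M₀x²/(2L)+C₁)/EI  [x≤a] with C₁=M₀(3b²-L²)/(6L)=-8/3 = (4·(3/2)²/(2·6)+(-8/3))/200000 = -23/2400000 rad
Load 4 — applied couple M₀=5 kN·m at a=2 m (b=L-a=4):
  θ_4 = (M₀x²/(2L)+C₁)/EI  [x≤a] with C₁=M₀(3b²-L²)/(6L)=5/3 = (5·(3/2)²/(2·6)+(5/3))/200000 = 1/76800 rad
Superposition: θ = Σ θ_i = -201851/1600000000 rad ≈ -0.000126 rad

θ(3/2) = -201851/1600000000 rad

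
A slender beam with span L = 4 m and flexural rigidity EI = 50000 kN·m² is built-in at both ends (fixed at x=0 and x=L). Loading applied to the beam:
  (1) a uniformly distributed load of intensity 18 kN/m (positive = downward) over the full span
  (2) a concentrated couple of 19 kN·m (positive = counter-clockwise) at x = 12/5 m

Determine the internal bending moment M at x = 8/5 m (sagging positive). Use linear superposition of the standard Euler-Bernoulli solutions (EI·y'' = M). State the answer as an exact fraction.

Load 1 — uniform load w=18 kN/m over full span:
  M_1 = wLx/2 - wL²/12 - wx²/2 = 18·4·(8/5)/2 - 18·4²/12 - 18·(8/5)²/2 = 264/25 kN·m
Load 2 — applied couple M₀=19 kN·m at a=12/5 m (b=L-a=8/5):
  M_2 = R_Ax - M_A  [x≤a] with R_A=171/25, M_A=152/25 = (171/25)·(8/5) - (152/25) = 608/125 kN·m
Superposition: M = Σ M_i = 1928/125 kN·m ≈ 15.424000 kN·m

M(8/5) = 1928/125 kN·m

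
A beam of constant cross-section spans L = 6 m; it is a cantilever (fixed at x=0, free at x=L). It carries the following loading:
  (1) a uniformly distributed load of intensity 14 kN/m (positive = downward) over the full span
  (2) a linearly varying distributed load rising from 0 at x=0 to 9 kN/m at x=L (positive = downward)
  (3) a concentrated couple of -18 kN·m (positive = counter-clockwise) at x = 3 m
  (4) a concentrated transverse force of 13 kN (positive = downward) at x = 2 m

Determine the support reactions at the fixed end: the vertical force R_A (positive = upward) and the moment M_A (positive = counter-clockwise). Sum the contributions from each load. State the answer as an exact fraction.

R_A = 124 kN, M_A = 404 kN·m

Load 1 — uniform load w=14 kN/m over full span:
  R_A = wL = 14·6 = 84 kN
  M_A = wL²/2 = 14·6²/2 = 252 kN·m
Load 2 — triangular load w₀=9 kN/m (0→w₀ over full span):
  R_A = w₀L/2 = 9·6/2 = 27 kN
  M_A = w₀L²/3 = 9·6²/3 = 108 kN·m
Load 3 — applied couple M₀=-18 kN·m at a=3 m (b=L-a=3):
  R_A = 0 kN
  M_A = -M₀ = -(-18) = 18 kN·m
Load 4 — point force P=13 kN at a=2 m (b=L-a=4):
  R_A = P = 13 kN
  M_A = Pa = 13·2 = 26 kN·m
Superposition: R_A = 124 kN, M_A = 404 kN·m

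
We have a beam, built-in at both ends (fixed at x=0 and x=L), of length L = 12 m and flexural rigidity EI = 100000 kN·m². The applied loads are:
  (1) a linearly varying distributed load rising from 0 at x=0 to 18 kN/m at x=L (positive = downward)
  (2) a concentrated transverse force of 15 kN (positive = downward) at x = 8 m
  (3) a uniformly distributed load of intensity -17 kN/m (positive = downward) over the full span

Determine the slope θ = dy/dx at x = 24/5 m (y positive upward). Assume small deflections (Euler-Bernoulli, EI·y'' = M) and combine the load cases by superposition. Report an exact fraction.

Load 1 — triangular load w₀=18 kN/m (0→w₀ over full span):
  θ_1 = -w₀(2x(L-x)(L-2x)(x+2L)+x²(L-x)²)/(120LEI) = -18·(2·(24/5)·(12-(24/5))·(12-2·(24/5))·((24/5)+2·12)+(24/5)²·(12-(24/5))²)/(120·12·100000) = -1458/1953125 rad
Load 2 — point force P=15 kN at a=8 m (b=L-a=4):
  θ_2 = -Pb²x(2aL-(3a+b)x)/(2L³EI)  [x≤a] = -15·4²·(24/5)·(2·8·12-(3·8+4)·(24/5))/(2·12³·100000) = -3/15625 rad
Load 3 — uniform load w=-17 kN/m over full span:
  θ_3 = -wx(L-x)(L-2x)/(12EI) = -(-17)·(24/5)·(12-(24/5))·(12-2·(24/5))/(12·100000) = 459/390625 rad
Superposition: θ = Σ θ_i = 462/1953125 rad ≈ 0.000237 rad

θ(24/5) = 462/1953125 rad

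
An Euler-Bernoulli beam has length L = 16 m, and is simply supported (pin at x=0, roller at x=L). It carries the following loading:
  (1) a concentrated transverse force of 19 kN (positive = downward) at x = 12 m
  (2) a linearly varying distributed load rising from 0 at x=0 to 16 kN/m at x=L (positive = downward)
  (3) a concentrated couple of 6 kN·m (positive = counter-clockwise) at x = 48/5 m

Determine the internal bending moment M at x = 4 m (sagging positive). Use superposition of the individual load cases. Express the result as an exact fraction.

M(4) = 361/2 kN·m

Load 1 — point force P=19 kN at a=12 m (b=L-a=4):
  M_1 = Pbx/L  [x≤a] = 19·4·4/16 = 19 kN·m
Load 2 — triangular load w₀=16 kN/m (0→w₀ over full span):
  M_2 = w₀Lx/6 - w₀x³/(6L) = 16·16·4/6 - 16·4³/(6·16) = 160 kN·m
Load 3 — applied couple M₀=6 kN·m at a=48/5 m (b=L-a=32/5):
  M_3 = M₀x/L  [x≤a] = 6·4/16 = 3/2 kN·m
Superposition: M = Σ M_i = 361/2 kN·m ≈ 180.500000 kN·m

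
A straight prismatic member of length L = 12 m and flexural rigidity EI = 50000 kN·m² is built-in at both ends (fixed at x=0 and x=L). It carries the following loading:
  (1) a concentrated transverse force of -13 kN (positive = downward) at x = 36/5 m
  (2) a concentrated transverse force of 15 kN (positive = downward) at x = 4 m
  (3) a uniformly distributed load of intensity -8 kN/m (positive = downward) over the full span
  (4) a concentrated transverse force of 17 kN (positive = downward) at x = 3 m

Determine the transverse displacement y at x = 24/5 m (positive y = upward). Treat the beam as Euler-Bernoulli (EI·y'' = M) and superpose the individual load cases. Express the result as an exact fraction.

y(24/5) = 9375309/1562500000 m

Load 1 — point force P=-13 kN at a=36/5 m (b=L-a=24/5):
  y_1 = -Pb²x²(3aL-(3a+b)x)/(6L³EI)  [x≤a] = -(-13)·(24/5)²·(24/5)²·(3·(36/5)·12-(3·(36/5)+(24/5))·(24/5))/(6·12³·50000) = 86112/48828125 m
Load 2 — point force P=15 kN at a=4 m (b=L-a=8):
  y_2 = -Pa²(L-x)²(3bL-(3b+a)(L-x))/(6L³EI)  [x>a] = -15·4²·(12-(24/5))²·(3·8·12-(3·8+4)·(12-(24/5)))/(6·12³·50000) = -162/78125 m
Load 3 — uniform load w=-8 kN/m over full span:
  y_3 = -wx²(L-x)²/(24EI) = -(-8)·(24/5)²·(12-(24/5))²/(24·50000) = 15552/1953125 m
Load 4 — point force P=17 kN at a=3 m (b=L-a=9):
  y_4 = -Pa²(L-x)²(3bL-(3b+a)(L-x))/(6L³EI)  [x>a] = -17·3²·(12-(24/5))²·(3·9·12-(3·9+3)·(12-(24/5)))/(6·12³·50000) = -4131/2500000 m
Superposition: y = Σ y_i = 9375309/1562500000 m ≈ 0.006000 m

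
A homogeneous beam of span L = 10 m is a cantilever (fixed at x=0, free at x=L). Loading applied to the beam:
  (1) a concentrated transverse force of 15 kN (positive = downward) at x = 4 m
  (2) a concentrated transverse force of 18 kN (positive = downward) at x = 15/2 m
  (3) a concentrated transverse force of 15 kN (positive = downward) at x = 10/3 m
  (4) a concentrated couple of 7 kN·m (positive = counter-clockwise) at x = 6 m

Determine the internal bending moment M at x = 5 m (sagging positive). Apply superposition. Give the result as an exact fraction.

M(5) = -38 kN·m

Load 1 — point force P=15 kN at a=4 m (b=L-a=6):
  M_1 = 0  [x>a] = 0 kN·m
Load 2 — point force P=18 kN at a=15/2 m (b=L-a=5/2):
  M_2 = -P(a-x)  [x≤a] = -18·((15/2)-5) = -45 kN·m
Load 3 — point force P=15 kN at a=10/3 m (b=L-a=20/3):
  M_3 = 0  [x>a] = 0 kN·m
Load 4 — applied couple M₀=7 kN·m at a=6 m (b=L-a=4):
  M_4 = M₀  [x≤a] = 7 = 7 kN·m
Superposition: M = Σ M_i = -38 kN·m ≈ -38.000000 kN·m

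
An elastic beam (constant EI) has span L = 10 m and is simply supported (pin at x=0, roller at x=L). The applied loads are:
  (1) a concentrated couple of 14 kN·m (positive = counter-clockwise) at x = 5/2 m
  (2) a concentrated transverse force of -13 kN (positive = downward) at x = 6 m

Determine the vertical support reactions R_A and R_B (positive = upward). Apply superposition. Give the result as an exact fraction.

Load 1 — applied couple M₀=14 kN·m at a=5/2 m (b=L-a=15/2):
  R_A = M₀/L = 14/10 = 7/5 kN
  R_B = -M₀/L = -14/10 = -7/5 kN
Load 2 — point force P=-13 kN at a=6 m (b=L-a=4):
  R_A = Pb/L = (-13)·4/10 = -26/5 kN
  R_B = Pa/L = (-13)·6/10 = -39/5 kN
Superposition: R_A = -19/5 kN, R_B = -46/5 kN

R_A = -19/5 kN, R_B = -46/5 kN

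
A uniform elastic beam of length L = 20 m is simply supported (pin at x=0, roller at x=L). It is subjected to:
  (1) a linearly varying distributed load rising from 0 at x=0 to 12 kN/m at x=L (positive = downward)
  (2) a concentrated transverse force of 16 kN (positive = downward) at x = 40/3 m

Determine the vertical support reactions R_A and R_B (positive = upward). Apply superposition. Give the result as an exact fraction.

Load 1 — triangular load w₀=12 kN/m (0→w₀ over full span):
  R_A = w₀L/6 = 12·20/6 = 40 kN
  R_B = w₀L/3 = 12·20/3 = 80 kN
Load 2 — point force P=16 kN at a=40/3 m (b=L-a=20/3):
  R_A = Pb/L = 16·(20/3)/20 = 16/3 kN
  R_B = Pa/L = 16·(40/3)/20 = 32/3 kN
Superposition: R_A = 136/3 kN, R_B = 272/3 kN

R_A = 136/3 kN, R_B = 272/3 kN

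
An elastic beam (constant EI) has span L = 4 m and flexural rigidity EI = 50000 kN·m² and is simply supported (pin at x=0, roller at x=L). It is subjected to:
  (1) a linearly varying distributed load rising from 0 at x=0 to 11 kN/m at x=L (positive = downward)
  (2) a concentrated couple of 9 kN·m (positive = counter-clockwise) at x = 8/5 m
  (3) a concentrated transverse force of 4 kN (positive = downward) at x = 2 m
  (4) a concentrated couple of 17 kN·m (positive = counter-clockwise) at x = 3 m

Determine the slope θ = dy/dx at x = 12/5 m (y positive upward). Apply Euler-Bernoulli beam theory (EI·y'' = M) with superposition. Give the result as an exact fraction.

Load 1 — triangular load w₀=11 kN/m (0→w₀ over full span):
  θ_1 = -w₀(7L⁴-30L²x²+15x⁴)/(360LEI) = -11·(7·4⁴-30·4²·(12/5)²+15·(12/5)⁴)/(360·4·50000) = 1276/17578125 rad
Load 2 — applied couple M₀=9 kN·m at a=8/5 m (b=L-a=12/5):
  θ_2 = (M₀x²/(2L)-M₀(x-a)+C₁)/EI  [x>a] with C₁=M₀(3b²-L²)/(6L)=12/25 = (9·(12/5)²/(2·4)-9·((12/5)-(8/5))+(12/25))/50000 = -3/625000 rad
Load 3 — point force P=4 kN at a=2 m (b=L-a=2):
  θ_3 = -Pa(2L²-6Lx+3x²+a²)/(6LEI)  [x>a] = -4·2·(2·4²-6·4·(12/5)+3·(12/5)²+2²)/(6·4·50000) = 9/312500 rad
Load 4 — applied couple M₀=17 kN·m at a=3 m (b=L-a=1):
  θ_4 = (M₀x²/(2L)+C₁)/EI  [x≤a] with C₁=M₀(3b²-L²)/(6L)=-221/24 = (17·(12/5)²/(2·4)+(-221/24))/50000 = 1819/30000000 rad
Superposition: θ = Σ θ_i = 353753/2250000000 rad ≈ 0.000157 rad

θ(12/5) = 353753/2250000000 rad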